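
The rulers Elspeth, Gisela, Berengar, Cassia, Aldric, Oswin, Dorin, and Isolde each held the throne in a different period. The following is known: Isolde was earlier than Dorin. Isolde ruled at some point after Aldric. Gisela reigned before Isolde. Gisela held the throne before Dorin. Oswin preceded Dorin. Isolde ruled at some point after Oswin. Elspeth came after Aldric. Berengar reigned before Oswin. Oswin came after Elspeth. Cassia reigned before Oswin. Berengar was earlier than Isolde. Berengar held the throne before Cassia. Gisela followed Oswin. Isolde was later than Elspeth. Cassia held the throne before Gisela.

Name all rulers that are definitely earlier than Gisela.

Aldric, Berengar, Cassia, Elspeth, Oswin

Directly stated before Gisela: Cassia and Oswin.
Aldric reaches Gisela via Aldric → Elspeth → Oswin → Gisela.
Berengar reaches Gisela via Berengar → Oswin → Gisela.
Elspeth reaches Gisela via Elspeth → Oswin → Gisela.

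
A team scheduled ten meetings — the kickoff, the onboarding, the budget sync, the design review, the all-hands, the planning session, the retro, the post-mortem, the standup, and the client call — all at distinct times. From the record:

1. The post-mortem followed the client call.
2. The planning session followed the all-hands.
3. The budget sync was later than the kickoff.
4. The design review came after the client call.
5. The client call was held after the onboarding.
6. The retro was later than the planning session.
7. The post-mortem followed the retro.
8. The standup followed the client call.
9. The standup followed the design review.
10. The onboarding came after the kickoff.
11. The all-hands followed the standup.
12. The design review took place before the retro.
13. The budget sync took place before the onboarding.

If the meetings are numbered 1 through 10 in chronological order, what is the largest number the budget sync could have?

2

The budget sync must come before the all-hands, the client call, the design review, the onboarding, the planning session, the post-mortem, the retro, and the standup — 8 meetings forced after it.
Everything else can be placed before the budget sync in some valid order, so the budget sync can sit as late as position 10 − 8 = 2.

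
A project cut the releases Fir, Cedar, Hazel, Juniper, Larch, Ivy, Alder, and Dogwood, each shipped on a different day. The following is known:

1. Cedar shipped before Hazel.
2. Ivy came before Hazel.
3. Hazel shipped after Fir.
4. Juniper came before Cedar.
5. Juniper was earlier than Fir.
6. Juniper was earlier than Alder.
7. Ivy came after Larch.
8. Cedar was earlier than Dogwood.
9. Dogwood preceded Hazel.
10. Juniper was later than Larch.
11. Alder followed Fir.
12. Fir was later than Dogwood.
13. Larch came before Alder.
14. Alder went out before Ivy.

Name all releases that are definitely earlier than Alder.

Directly stated before Alder: Fir, Juniper, and Larch.
Cedar reaches Alder via Cedar → Dogwood → Fir → Alder.
Dogwood reaches Alder via Dogwood → Fir → Alder.
No chain forces Ivy (or any of the others) ahead of Alder.

Cedar, Dogwood, Fir, Juniper, Larch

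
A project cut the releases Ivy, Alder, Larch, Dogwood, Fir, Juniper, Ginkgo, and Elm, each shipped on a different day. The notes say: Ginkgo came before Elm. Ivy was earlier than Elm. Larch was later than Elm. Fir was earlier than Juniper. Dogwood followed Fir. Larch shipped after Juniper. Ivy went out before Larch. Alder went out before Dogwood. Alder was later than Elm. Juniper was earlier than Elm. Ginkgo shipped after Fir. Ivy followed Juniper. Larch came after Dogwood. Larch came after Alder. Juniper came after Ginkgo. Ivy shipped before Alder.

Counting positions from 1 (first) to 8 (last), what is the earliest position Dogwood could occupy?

Alder, Elm, Fir, Ginkgo, Ivy, and Juniper must all come before Dogwood — 6 forced predecessors.
Nothing else is forced ahead of Dogwood, so its earliest slot is position 6 + 1 = 7.

7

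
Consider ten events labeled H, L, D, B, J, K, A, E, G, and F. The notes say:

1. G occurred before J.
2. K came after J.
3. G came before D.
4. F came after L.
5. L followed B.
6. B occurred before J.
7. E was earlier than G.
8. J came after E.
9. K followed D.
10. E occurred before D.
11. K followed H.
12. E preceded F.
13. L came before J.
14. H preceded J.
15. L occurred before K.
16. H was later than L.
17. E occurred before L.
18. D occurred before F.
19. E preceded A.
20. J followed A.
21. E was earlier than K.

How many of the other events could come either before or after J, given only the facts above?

2

Forced before J: A, B, E, G, H, and L; forced after J: K.
That leaves D and F with no forced order relative to J — 2.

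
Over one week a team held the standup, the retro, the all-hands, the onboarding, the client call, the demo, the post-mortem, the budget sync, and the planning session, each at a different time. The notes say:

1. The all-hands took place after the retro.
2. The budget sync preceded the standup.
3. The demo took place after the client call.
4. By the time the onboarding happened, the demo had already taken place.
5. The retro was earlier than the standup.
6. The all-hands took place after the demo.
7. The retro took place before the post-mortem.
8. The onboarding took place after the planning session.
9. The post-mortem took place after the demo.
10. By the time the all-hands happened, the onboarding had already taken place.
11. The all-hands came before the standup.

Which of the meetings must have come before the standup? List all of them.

Directly stated before the standup: the all-hands, the budget sync, and the retro.
The client call reaches the standup via the client call → the demo → the all-hands → the standup.
The demo reaches the standup via the demo → the all-hands → the standup.
The onboarding reaches the standup via the onboarding → the all-hands → the standup.
Likewise the planning session reaches the standup by chaining the stated constraints.

the all-hands, the budget sync, the client call, the demo, the onboarding, the planning session, the retro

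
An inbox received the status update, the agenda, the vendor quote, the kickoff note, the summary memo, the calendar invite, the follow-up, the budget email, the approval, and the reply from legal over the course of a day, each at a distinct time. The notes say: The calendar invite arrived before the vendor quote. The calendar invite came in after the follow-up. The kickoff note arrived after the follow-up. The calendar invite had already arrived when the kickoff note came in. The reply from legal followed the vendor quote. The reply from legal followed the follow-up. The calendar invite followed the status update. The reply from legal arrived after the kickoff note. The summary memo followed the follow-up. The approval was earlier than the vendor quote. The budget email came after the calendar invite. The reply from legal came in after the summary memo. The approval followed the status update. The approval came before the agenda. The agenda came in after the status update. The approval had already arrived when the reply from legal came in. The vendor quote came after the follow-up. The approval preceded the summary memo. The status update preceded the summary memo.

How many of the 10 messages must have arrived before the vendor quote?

4

Directly stated before the vendor quote: the approval, the calendar invite, and the follow-up.
The status update reaches the vendor quote via the status update → the calendar invite → the vendor quote.
That's the approval, the calendar invite, the follow-up, and the status update — 4 in all.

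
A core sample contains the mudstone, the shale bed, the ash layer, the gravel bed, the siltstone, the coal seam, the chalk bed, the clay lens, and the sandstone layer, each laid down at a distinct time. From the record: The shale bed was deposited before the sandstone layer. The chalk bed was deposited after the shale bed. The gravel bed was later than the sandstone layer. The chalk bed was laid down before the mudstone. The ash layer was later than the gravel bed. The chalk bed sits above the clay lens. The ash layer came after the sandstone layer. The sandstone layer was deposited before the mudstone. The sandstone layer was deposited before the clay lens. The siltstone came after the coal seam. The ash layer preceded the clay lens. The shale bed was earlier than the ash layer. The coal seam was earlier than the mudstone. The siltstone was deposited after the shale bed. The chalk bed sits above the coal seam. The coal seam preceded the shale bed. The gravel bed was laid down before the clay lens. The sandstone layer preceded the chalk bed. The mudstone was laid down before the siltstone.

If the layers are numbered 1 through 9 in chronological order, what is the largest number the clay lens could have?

The clay lens must come before the chalk bed, the mudstone, and the siltstone — 3 layers forced after it.
Everything else can be placed before the clay lens in some valid order, so the clay lens can sit as late as position 9 − 3 = 6.

6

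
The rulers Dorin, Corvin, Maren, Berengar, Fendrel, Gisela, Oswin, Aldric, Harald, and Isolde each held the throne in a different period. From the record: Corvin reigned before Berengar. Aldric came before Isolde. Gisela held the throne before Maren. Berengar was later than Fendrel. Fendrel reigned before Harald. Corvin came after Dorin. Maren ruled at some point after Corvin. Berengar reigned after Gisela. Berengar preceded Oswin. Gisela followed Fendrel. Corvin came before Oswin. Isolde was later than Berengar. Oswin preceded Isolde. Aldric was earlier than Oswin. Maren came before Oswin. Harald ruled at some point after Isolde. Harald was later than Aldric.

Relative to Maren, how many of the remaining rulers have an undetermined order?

Forced before Maren: Corvin, Dorin, Fendrel, and Gisela; forced after Maren: Harald, Isolde, and Oswin.
That leaves Aldric and Berengar with no forced order relative to Maren — 2.

2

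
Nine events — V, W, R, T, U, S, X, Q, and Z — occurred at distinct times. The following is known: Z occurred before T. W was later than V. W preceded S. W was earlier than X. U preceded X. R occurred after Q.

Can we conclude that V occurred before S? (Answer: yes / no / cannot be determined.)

yes

Chain the constraints: V → W → S. Each link is directly stated, so V comes before S.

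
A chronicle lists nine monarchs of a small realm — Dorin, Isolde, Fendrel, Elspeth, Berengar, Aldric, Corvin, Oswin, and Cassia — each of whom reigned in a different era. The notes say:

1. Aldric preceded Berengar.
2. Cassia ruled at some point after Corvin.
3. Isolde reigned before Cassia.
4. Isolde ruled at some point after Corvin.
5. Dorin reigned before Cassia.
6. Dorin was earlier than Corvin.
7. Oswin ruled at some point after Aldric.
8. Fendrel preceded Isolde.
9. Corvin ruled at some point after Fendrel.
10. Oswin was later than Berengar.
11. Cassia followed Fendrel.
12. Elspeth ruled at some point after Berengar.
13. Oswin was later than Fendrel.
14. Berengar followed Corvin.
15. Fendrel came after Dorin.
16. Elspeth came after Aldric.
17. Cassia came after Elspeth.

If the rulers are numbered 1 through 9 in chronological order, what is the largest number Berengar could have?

Berengar must come before Cassia, Elspeth, and Oswin — 3 rulers forced after them.
Everything else can be placed before Berengar in some valid order, so Berengar can sit as late as position 9 − 3 = 6.

6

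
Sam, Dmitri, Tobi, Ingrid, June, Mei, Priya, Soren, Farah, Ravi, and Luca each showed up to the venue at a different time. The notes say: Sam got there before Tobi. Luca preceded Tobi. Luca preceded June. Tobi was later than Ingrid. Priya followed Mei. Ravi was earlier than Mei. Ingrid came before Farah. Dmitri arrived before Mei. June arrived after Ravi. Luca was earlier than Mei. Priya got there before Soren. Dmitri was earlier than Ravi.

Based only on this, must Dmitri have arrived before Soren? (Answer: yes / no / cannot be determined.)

yes

Chain the constraints: Dmitri → Mei → Priya → Soren. Each link is directly stated, so Dmitri comes before Soren.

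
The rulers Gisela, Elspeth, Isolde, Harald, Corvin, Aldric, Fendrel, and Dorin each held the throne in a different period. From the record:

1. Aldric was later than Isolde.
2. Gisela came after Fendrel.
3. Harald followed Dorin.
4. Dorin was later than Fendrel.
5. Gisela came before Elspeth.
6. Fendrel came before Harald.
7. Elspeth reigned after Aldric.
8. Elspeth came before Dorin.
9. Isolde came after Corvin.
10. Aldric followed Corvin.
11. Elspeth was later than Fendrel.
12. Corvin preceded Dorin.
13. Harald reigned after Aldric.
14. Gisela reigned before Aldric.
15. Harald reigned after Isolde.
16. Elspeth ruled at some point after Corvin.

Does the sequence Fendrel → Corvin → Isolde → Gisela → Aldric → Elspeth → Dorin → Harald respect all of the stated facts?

Check each stated constraint against the proposed order — e.g. Fendrel is ahead of Dorin; Fendrel is ahead of Harald. Every pair is in the required order; nothing is violated.

yes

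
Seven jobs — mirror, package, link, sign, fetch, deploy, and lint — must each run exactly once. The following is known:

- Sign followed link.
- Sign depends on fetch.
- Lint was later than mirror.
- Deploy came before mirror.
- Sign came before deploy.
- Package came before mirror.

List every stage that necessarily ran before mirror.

Directly stated before mirror: deploy and package.
Fetch reaches mirror via fetch → sign → deploy → mirror.
Link reaches mirror via link → sign → deploy → mirror.
Sign reaches mirror via sign → deploy → mirror.
No chain forces lint ahead of mirror.

deploy, fetch, link, package, sign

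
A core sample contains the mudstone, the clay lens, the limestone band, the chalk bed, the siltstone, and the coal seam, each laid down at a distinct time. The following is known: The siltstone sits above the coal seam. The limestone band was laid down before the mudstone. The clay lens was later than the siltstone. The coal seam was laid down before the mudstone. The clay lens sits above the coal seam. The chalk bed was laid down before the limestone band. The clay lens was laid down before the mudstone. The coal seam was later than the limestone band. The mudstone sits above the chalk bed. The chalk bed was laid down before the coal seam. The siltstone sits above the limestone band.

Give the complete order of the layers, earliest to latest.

the chalk bed, the limestone band, the coal seam, the siltstone, the clay lens, the mudstone

The constraints fix every adjacent pair, so only one ordering works:
the chalk bed → the limestone band → the coal seam → the siltstone → the clay lens → the mudstone.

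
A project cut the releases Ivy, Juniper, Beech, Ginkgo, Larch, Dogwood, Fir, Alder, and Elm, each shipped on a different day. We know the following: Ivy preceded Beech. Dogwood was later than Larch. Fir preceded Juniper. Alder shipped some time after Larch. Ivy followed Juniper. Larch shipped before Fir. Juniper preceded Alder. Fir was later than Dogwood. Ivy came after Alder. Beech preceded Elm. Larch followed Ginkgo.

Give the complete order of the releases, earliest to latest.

The constraints fix every adjacent pair, so only one ordering works:
Ginkgo → Larch → Dogwood → Fir → Juniper → Alder → Ivy → Beech → Elm.

Ginkgo, Larch, Dogwood, Fir, Juniper, Alder, Ivy, Beech, Elm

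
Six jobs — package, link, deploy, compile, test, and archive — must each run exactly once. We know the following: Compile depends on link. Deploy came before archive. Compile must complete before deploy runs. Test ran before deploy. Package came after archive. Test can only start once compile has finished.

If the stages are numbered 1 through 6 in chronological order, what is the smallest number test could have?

3

Compile and link must both come before test — 2 forced predecessors.
Nothing else is forced ahead of test, so its earliest slot is position 2 + 1 = 3.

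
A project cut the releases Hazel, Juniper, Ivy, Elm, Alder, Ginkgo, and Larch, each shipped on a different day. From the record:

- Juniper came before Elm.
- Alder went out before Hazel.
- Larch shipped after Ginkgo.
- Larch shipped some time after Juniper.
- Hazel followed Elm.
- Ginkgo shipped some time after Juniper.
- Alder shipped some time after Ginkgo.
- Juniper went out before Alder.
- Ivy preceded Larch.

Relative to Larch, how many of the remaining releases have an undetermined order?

Forced before Larch: Ginkgo, Ivy, and Juniper.
That leaves Alder, Elm, and Hazel with no forced order relative to Larch — 3.

3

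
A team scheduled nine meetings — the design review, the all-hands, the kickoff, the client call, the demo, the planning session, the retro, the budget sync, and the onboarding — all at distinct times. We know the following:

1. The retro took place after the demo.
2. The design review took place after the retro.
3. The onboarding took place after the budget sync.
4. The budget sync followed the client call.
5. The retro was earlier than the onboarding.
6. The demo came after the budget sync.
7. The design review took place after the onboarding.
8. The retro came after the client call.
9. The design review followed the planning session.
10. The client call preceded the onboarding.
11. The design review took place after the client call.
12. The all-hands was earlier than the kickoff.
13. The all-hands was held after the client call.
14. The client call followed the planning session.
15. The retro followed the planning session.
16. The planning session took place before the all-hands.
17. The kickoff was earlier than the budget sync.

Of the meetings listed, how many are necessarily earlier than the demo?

5

Directly stated before the demo: the budget sync.
The all-hands reaches the demo via the all-hands → the kickoff → the budget sync → the demo.
The client call reaches the demo via the client call → the budget sync → the demo.
The kickoff reaches the demo via the kickoff → the budget sync → the demo.
Likewise the planning session reaches the demo by chaining the stated constraints.
No chain forces the retro (or any of the others) ahead of the demo.
That's the all-hands, the budget sync, the client call, the kickoff, and the planning session — 5 in all.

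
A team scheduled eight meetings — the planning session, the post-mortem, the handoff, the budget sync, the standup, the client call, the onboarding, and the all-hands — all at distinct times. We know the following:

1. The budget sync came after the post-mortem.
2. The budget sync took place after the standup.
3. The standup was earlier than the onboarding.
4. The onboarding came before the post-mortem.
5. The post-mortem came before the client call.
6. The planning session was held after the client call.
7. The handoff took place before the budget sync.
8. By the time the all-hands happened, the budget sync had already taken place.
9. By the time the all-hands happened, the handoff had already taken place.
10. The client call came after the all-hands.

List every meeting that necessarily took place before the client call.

Directly stated before the client call: the all-hands and the post-mortem.
The budget sync reaches the client call via the budget sync → the all-hands → the client call.
The handoff reaches the client call via the handoff → the all-hands → the client call.
The onboarding reaches the client call via the onboarding → the post-mortem → the client call.
Likewise the standup reaches the client call by chaining the stated constraints.
No chain forces the planning session ahead of the client call.

the all-hands, the budget sync, the handoff, the onboarding, the post-mortem, the standup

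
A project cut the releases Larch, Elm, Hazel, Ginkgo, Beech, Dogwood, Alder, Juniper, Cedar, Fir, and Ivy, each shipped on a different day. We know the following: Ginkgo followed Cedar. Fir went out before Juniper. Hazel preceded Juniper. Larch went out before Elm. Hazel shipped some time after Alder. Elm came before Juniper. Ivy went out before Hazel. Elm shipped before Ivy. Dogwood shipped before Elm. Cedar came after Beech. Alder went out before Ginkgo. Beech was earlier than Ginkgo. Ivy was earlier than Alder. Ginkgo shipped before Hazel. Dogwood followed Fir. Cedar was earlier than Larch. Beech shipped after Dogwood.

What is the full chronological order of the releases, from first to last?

Fir, Dogwood, Beech, Cedar, Larch, Elm, Ivy, Alder, Ginkgo, Hazel, Juniper

The constraints fix every adjacent pair, so only one ordering works:
Fir → Dogwood → Beech → Cedar → Larch → Elm → Ivy → Alder → Ginkgo → Hazel → Juniper.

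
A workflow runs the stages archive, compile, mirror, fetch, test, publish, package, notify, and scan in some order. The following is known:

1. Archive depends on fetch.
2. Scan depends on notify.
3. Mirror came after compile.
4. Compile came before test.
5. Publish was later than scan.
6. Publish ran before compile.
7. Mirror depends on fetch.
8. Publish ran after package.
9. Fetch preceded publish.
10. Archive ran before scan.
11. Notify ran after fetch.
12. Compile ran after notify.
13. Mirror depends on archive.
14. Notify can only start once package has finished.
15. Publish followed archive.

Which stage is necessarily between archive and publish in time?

Tracing the constraints gives archive → scan → publish, so scan sits after archive and before publish.
No other stage is forced both after archive and before publish.

scan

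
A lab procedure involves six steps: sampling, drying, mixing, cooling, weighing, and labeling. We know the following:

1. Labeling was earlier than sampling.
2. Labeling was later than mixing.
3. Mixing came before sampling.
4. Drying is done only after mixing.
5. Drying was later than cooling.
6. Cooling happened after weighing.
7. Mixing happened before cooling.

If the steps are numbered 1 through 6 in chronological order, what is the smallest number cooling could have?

3

Mixing and weighing must both come before cooling — 2 forced predecessors.
Nothing else is forced ahead of cooling, so its earliest slot is position 2 + 1 = 3.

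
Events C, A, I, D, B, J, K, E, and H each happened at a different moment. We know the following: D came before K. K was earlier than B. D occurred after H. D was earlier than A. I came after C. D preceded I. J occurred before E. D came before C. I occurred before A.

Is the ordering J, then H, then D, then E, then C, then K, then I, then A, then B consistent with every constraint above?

Check each stated constraint against the proposed order — e.g. D is ahead of I; D is ahead of A. Every pair is in the required order; nothing is violated.

yes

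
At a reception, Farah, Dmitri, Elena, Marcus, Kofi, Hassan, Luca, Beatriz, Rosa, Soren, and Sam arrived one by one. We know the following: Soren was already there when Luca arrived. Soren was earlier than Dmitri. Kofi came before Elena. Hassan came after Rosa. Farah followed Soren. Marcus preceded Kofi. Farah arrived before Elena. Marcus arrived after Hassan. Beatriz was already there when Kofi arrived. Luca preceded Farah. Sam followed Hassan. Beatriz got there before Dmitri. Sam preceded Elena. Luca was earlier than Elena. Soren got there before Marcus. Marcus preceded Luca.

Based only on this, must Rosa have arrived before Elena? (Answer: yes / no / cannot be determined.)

Chain the constraints: Rosa → Hassan → Sam → Elena. Each link is directly stated, so Rosa comes before Elena.

yes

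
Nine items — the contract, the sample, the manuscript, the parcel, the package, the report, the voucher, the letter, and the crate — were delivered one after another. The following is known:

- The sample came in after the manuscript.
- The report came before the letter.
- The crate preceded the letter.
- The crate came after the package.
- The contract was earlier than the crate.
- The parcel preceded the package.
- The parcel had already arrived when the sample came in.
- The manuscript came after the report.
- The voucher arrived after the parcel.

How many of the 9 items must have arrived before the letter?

Directly stated before the letter: the crate and the report.
The contract reaches the letter via the contract → the crate → the letter.
The package reaches the letter via the package → the crate → the letter.
The parcel reaches the letter via the parcel → the package → the crate → the letter.
No chain forces the voucher (or any of the others) ahead of the letter.
That's the contract, the crate, the package, the parcel, and the report — 5 in all.

5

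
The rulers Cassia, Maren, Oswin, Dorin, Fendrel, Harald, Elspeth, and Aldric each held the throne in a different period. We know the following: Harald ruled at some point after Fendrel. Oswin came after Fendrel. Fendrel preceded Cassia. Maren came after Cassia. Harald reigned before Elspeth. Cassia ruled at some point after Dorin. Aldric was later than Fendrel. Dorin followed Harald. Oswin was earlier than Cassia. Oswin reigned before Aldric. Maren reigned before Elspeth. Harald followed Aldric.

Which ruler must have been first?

Fendrel

Fendrel has a chain of constraints placing them before every other ruler, so Fendrel must be first.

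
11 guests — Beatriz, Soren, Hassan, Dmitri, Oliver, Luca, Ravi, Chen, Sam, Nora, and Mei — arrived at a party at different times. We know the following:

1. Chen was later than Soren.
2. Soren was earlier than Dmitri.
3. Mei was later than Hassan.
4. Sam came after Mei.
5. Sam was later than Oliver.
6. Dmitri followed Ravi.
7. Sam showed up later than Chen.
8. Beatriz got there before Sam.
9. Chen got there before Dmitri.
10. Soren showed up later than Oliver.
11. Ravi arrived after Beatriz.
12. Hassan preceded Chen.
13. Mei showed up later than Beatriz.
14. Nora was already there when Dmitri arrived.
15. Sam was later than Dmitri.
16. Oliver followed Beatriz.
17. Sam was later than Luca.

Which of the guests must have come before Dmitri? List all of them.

Beatriz, Chen, Hassan, Nora, Oliver, Ravi, Soren

Directly stated before Dmitri: Chen, Nora, Ravi, and Soren.
Beatriz reaches Dmitri via Beatriz → Ravi → Dmitri.
Hassan reaches Dmitri via Hassan → Chen → Dmitri.
Oliver reaches Dmitri via Oliver → Soren → Dmitri.
No chain forces Luca (or any of the others) ahead of Dmitri.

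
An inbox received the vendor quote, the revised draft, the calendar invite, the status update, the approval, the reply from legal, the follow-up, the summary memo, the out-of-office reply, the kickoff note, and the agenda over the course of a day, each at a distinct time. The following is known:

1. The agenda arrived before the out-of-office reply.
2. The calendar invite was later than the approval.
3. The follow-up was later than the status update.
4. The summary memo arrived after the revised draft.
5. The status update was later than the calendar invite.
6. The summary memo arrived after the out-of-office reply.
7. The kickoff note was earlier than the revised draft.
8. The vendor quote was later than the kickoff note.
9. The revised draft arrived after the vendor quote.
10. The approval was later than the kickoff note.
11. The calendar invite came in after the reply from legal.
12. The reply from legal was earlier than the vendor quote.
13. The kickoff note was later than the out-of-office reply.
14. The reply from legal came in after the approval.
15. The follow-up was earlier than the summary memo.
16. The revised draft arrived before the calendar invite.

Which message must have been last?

the summary memo

Every other message has a chain of constraints placing it before the summary memo, so the summary memo is last.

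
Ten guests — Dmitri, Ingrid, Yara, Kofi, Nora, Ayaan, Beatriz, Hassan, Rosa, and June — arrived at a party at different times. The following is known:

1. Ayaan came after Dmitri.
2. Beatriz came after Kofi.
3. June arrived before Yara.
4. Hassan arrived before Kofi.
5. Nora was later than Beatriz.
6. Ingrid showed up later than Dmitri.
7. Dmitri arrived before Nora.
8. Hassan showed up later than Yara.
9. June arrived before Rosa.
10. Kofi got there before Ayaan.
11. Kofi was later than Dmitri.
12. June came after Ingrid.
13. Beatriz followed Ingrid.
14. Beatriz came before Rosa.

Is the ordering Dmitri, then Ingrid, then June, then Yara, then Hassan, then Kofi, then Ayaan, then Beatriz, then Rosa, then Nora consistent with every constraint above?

Check each stated constraint against the proposed order — e.g. June is ahead of Rosa; Dmitri is ahead of Nora. Every pair is in the required order; nothing is violated.

yes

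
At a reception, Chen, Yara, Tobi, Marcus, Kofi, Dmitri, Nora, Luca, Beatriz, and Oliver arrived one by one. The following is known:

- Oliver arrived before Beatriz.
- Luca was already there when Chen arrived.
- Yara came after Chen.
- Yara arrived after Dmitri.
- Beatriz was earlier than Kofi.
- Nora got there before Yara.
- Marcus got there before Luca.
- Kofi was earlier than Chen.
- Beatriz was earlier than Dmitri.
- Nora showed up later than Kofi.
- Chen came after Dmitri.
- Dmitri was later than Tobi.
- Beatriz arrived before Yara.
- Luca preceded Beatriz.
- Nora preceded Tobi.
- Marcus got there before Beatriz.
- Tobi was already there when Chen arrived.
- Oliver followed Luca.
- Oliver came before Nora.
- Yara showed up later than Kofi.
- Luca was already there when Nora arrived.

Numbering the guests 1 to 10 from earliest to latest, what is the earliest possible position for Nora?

6

Beatriz, Kofi, Luca, Marcus, and Oliver must all come before Nora — 5 forced predecessors.
Nothing else is forced ahead of Nora, so their earliest slot is position 5 + 1 = 6.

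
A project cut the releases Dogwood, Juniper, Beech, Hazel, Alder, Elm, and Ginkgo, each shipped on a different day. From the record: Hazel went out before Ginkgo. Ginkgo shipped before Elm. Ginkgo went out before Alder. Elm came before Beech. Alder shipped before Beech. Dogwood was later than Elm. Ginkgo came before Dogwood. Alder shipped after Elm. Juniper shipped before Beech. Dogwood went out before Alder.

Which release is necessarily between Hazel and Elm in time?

Tracing the constraints gives Hazel → Ginkgo → Elm, so Ginkgo sits after Hazel and before Elm.
No other release is forced both after Hazel and before Elm.

Ginkgo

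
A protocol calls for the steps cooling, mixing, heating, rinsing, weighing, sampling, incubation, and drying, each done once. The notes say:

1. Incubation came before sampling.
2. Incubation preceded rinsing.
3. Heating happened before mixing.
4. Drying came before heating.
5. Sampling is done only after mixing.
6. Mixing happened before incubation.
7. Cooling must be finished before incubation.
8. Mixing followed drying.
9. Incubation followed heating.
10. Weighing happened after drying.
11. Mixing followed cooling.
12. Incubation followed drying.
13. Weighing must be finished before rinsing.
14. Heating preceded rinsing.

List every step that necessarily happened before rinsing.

cooling, drying, heating, incubation, mixing, weighing

Directly stated before rinsing: heating, incubation, and weighing.
Cooling reaches rinsing via cooling → incubation → rinsing.
Drying reaches rinsing via drying → weighing → rinsing.
Mixing reaches rinsing via mixing → incubation → rinsing.
No chain forces sampling ahead of rinsing.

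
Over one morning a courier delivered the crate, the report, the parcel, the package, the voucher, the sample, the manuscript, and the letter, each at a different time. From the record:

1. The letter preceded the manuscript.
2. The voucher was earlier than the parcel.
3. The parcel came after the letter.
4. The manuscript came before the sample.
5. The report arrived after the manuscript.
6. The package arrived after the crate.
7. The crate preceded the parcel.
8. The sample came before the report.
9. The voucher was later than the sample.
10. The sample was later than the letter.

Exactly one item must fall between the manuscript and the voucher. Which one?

Tracing the constraints gives the manuscript → the sample → the voucher, so the sample sits after the manuscript and before the voucher.
No other item is forced both after the manuscript and before the voucher.

the sample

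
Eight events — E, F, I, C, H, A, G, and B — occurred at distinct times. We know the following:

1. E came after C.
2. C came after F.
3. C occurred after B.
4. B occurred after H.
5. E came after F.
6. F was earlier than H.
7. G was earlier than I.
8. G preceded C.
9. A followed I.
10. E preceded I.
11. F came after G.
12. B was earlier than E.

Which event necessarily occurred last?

A

Every other event has a chain of constraints placing it before A, so A is last.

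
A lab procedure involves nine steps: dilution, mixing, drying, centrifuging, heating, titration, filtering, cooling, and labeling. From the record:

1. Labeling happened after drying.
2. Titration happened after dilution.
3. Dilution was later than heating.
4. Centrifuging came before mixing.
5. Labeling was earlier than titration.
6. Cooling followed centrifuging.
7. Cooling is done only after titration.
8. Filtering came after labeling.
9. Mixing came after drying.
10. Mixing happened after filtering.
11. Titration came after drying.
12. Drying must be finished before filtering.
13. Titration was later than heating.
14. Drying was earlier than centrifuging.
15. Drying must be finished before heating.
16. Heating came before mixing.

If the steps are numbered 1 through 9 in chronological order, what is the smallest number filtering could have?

3

Drying and labeling must both come before filtering — 2 forced predecessors.
Nothing else is forced ahead of filtering, so its earliest slot is position 2 + 1 = 3.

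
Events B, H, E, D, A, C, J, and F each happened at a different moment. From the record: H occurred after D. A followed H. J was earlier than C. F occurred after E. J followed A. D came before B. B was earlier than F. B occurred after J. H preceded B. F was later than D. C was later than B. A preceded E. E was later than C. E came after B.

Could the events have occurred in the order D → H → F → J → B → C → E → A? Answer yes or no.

no

The constraints require A before J, but in the proposed sequence J appears ahead of A. That one violation is enough.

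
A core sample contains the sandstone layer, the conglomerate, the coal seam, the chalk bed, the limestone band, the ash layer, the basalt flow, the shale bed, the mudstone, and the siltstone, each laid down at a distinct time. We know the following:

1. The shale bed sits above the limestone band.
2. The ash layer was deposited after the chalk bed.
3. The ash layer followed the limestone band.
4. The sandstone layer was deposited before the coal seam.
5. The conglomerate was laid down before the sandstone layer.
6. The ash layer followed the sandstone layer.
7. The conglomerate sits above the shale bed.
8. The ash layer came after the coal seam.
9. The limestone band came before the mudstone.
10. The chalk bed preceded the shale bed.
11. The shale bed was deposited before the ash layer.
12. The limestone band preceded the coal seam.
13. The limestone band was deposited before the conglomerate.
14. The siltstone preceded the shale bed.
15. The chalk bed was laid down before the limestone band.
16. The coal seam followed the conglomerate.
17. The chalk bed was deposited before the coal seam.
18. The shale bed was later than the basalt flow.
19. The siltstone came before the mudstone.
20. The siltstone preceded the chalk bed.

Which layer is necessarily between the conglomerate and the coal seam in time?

the sandstone layer

Tracing the constraints gives the conglomerate → the sandstone layer → the coal seam, so the sandstone layer sits after the conglomerate and before the coal seam.
No other layer is forced both after the conglomerate and before the coal seam.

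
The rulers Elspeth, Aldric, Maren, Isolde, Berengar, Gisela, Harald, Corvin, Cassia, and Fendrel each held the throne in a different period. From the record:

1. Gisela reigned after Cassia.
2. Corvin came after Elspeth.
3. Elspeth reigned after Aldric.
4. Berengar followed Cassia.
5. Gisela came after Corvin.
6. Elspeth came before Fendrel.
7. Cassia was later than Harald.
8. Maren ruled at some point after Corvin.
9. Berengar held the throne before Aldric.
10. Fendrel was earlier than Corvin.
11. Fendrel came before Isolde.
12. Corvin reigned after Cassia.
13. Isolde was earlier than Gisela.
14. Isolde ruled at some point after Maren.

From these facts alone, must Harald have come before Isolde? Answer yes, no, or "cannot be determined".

yes

Chain the constraints: Harald → Cassia → Corvin → Maren → Isolde. Each link is directly stated, so Harald comes before Isolde.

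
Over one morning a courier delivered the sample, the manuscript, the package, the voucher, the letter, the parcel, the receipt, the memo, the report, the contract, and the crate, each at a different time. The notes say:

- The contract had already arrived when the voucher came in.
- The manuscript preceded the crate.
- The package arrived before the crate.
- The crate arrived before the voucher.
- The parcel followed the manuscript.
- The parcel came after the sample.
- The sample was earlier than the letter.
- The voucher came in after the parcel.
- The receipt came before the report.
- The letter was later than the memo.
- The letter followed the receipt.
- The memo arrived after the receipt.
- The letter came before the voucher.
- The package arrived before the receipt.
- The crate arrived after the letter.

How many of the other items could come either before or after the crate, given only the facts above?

3

Forced before the crate: the letter, the manuscript, the memo, the package, the receipt, and the sample; forced after the crate: the voucher.
That leaves the contract, the parcel, and the report with no forced order relative to the crate — 3.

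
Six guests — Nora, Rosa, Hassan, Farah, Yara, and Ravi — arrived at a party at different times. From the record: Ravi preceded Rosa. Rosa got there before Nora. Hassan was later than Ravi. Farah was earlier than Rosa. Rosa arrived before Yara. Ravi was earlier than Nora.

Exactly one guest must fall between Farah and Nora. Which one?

Rosa

Tracing the constraints gives Farah → Rosa → Nora, so Rosa sits after Farah and before Nora.
No other guest is forced both after Farah and before Nora.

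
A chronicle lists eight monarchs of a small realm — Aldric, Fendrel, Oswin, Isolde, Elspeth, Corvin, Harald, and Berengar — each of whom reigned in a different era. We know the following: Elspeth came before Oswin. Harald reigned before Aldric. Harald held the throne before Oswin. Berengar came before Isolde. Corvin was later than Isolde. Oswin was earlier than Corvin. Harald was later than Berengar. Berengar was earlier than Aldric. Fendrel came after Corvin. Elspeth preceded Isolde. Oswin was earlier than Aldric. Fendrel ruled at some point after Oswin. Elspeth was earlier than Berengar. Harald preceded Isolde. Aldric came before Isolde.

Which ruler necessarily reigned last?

Every other ruler has a chain of constraints placing them before Fendrel, so Fendrel is last.

Fendrel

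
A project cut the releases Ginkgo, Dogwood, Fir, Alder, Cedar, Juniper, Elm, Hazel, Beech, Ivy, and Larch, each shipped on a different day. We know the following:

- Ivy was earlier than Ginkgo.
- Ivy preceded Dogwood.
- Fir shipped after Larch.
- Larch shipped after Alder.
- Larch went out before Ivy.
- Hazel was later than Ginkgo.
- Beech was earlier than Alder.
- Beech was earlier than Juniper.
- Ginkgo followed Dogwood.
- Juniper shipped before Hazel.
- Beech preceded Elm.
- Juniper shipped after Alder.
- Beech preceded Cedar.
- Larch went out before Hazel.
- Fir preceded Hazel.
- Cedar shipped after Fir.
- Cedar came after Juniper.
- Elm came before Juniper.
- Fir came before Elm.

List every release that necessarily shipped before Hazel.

Directly stated before Hazel: Fir, Ginkgo, Juniper, and Larch.
Alder reaches Hazel via Alder → Juniper → Hazel.
Beech reaches Hazel via Beech → Juniper → Hazel.
Dogwood reaches Hazel via Dogwood → Ginkgo → Hazel.
Likewise Elm and Ivy each reach Hazel by chaining the stated constraints.

Alder, Beech, Dogwood, Elm, Fir, Ginkgo, Ivy, Juniper, Larch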